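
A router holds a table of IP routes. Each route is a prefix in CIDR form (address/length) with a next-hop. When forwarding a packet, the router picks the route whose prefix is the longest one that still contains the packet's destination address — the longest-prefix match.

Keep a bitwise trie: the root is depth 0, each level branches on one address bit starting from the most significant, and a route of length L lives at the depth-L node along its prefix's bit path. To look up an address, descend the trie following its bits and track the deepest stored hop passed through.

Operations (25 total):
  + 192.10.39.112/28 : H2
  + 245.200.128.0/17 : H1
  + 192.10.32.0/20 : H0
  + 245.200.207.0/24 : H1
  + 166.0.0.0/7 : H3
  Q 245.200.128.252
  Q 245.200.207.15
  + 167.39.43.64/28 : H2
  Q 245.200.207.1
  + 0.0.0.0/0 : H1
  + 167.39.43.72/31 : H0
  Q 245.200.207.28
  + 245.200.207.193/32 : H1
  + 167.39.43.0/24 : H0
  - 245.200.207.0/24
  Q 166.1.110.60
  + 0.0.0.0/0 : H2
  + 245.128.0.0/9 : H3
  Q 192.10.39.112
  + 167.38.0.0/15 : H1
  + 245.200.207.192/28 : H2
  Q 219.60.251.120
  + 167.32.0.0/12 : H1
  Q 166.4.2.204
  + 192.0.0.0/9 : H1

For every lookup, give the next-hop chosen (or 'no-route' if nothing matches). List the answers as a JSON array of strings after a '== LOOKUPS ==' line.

Apply in order:
  add 192.10.39.112/28 -> H2 at depth 28
  add 245.200.128.0/17 -> H1 at depth 17
  add 192.10.32.0/20 -> H0 at depth 20
  add 245.200.207.0/24 -> H1 at depth 24
  add 166.0.0.0/7 -> H3 at depth 7
  ? 245.200.128.252  path d0:-→d1:-→d2:-→d3:-→d4:-→d5:-→d6:-→d7:-→d8:-→d9:-→d10:-→d11:-→d12:-→d13:-→d14:-→d15:-→d16:-→d17:H1  best=H1
  ? 245.200.207.15  path d0:-→d1:-→d2:-→d3:-→d4:-→d5:-→d6:-→d7:-→d8:-→d9:-→d10:-→d11:-→d12:-→d13:-→d14:-→d15:-→d16:-→d17:H1→d18:-→d19:-→d20:-→d21:-→d22:-→d23:-→d24:H1  best=H1
  add 167.39.43.64/28 -> H2 at depth 28
  ? 245.200.207.1  path d0:-→d1:-→d2:-→d3:-→d4:-→d5:-→d6:-→d7:-→d8:-→d9:-→d10:-→d11:-→d12:-→d13:-→d14:-→d15:-→d16:-→d17:H1→d18:-→d19:-→d20:-→d21:-→d22:-→d23:-→d24:H1  best=H1
  add 0.0.0.0/0 -> H1 at depth 0
  add 167.39.43.72/31 -> H0 at depth 31
  ? 245.200.207.28  path d0:H1→d1:-→d2:-→d3:-→d4:-→d5:-→d6:-→d7:-→d8:-→d9:-→d10:-→d11:-→d12:-→d13:-→d14:-→d15:-→d16:-→d17:H1→d18:-→d19:-→d20:-→d21:-→d22:-→d23:-→d24:H1  best=H1
  add 245.200.207.193/32 -> H1 at depth 32
  add 167.39.43.0/24 -> H0 at depth 24
  del 245.200.207.0/24 (clear depth 24)
  ? 166.1.110.60  path d0:H1→d1:-→d2:-→d3:-→d4:-→d5:-→d6:-→d7:H3  best=H3
  add 0.0.0.0/0 -> H2 at depth 0
  add 245.128.0.0/9 -> H3 at depth 9
  ? 192.10.39.112  path d0:H2→d1:-→d2:-→d3:-→d4:-→d5:-→d6:-→d7:-→d8:-→d9:-→d10:-→d11:-→d12:-→d13:-→d14:-→d15:-→d16:-→d17:-→d18:-→d19:-→d20:H0→d21:-→d22:-→d23:-→d24:-→d25:-→d26:-→d27:-→d28:H2  best=H2
  add 167.38.0.0/15 -> H1 at depth 15
  add 245.200.207.192/28 -> H2 at depth 28
  ? 219.60.251.120  path d0:H2→d1:-→d2:-→d3:-  best=H2
  add 167.32.0.0/12 -> H1 at depth 12
  ? 166.4.2.204  path d0:H2→d1:-→d2:-→d3:-→d4:-→d5:-→d6:-→d7:H3  best=H3
  add 192.0.0.0/9 -> H1 at depth 9

== LOOKUPS ==
["H1","H1","H1","H1","H3","H2","H2","H3"]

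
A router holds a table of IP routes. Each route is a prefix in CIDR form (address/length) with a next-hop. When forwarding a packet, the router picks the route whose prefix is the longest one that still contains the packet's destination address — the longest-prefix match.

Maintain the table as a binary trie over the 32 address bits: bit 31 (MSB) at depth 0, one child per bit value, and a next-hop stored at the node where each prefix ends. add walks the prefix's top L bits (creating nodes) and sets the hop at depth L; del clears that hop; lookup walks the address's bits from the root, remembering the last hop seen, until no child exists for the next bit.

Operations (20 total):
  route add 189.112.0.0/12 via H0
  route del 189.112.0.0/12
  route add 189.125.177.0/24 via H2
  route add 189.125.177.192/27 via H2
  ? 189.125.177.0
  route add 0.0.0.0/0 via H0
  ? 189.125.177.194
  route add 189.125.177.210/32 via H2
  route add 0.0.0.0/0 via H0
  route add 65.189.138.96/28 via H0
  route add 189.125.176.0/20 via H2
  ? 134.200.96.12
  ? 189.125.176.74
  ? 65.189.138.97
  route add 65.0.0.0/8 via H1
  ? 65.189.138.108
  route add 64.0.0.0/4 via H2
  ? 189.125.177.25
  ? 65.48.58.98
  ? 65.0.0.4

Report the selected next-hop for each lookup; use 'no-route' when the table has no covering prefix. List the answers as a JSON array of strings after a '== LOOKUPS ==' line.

Trace:
  add 189.112.0.0/12 -> H0 at depth 12
  - 189.112.0.0/12 clear@12
  add 189.125.177.0/24 -> H2 at depth 24
  add 189.125.177.192/27 -> H2 at depth 27
  ? 189.125.177.0  path d0:-→d1:-→d2:-→d3:-→d4:-→d5:-→d6:-→d7:-→d8:-→d9:-→d10:-→d11:-→d12:-→d13:-→d14:-→d15:-→d16:-→d17:-→d18:-→d19:-→d20:-→d21:-→d22:-→d23:-→d24:H2  best=H2
  add 0.0.0.0/0 -> H0 at depth 0
  ? 189.125.177.194  path d0:H0→d1:-→d2:-→d3:-→d4:-→d5:-→d6:-→d7:-→d8:-→d9:-→d10:-→d11:-→d12:-→d13:-→d14:-→d15:-→d16:-→d17:-→d18:-→d19:-→d20:-→d21:-→d22:-→d23:-→d24:H2→d25:-→d26:-→d27:H2  best=H2
  add 189.125.177.210/32 -> H2 at depth 32
  add 0.0.0.0/0 -> H0 at depth 0
  add 65.189.138.96/28 -> H0 at depth 28
  add 189.125.176.0/20 -> H2 at depth 20
  ? 134.200.96.12  path d0:H0→d1:-→d2:-  best=H0
  ? 189.125.176.74  path d0:H0→d1:-→d2:-→d3:-→d4:-→d5:-→d6:-→d7:-→d8:-→d9:-→d10:-→d11:-→d12:-→d13:-→d14:-→d15:-→d16:-→d17:-→d18:-→d19:-→d20:H2→d21:-→d22:-→d23:-  best=H2
  ? 65.189.138.97  path d0:H0→d1:-→d2:-→d3:-→d4:-→d5:-→d6:-→d7:-→d8:-→d9:-→d10:-→d11:-→d12:-→d13:-→d14:-→d15:-→d16:-→d17:-→d18:-→d19:-→d20:-→d21:-→d22:-→d23:-→d24:-→d25:-→d26:-→d27:-→d28:H0  best=H0
  add 65.0.0.0/8 -> H1 at depth 8
  ? 65.189.138.108  path d0:H0→d1:-→d2:-→d3:-→d4:-→d5:-→d6:-→d7:-→d8:H1→d9:-→d10:-→d11:-→d12:-→d13:-→d14:-→d15:-→d16:-→d17:-→d18:-→d19:-→d20:-→d21:-→d22:-→d23:-→d24:-→d25:-→d26:-→d27:-→d28:H0  best=H0
  add 64.0.0.0/4 -> H2 at depth 4
  ? 189.125.177.25  path d0:H0→d1:-→d2:-→d3:-→d4:-→d5:-→d6:-→d7:-→d8:-→d9:-→d10:-→d11:-→d12:-→d13:-→d14:-→d15:-→d16:-→d17:-→d18:-→d19:-→d20:H2→d21:-→d22:-→d23:-→d24:H2  best=H2
  ? 65.48.58.98  path d0:H0→d1:-→d2:-→d3:-→d4:H2→d5:-→d6:-→d7:-→d8:H1  best=H1
  ? 65.0.0.4  path d0:H0→d1:-→d2:-→d3:-→d4:H2→d5:-→d6:-→d7:-→d8:H1  best=H1

== LOOKUPS ==
["H2","H2","H0","H2","H0","H0","H2","H1","H1"]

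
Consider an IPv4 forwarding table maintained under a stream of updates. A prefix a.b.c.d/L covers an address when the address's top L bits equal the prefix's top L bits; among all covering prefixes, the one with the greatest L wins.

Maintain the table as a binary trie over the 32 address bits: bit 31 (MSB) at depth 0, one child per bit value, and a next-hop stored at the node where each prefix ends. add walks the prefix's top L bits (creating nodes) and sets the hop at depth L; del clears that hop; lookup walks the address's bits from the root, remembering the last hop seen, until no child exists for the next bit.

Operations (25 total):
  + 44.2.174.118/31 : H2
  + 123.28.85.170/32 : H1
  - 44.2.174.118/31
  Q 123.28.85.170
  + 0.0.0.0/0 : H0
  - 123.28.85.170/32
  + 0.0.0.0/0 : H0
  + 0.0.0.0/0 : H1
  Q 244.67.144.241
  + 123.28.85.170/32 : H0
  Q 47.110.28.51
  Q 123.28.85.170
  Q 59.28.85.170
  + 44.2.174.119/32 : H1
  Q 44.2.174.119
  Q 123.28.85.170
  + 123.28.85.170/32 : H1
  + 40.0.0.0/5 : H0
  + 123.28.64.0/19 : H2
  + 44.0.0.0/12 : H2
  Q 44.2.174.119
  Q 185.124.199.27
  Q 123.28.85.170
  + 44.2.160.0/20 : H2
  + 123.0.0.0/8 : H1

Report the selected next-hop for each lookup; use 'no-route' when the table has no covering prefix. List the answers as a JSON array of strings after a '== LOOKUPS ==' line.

Apply in order:
  add 44.2.174.118/31 -> H2 at depth 31
  add 123.28.85.170/32 -> H1 at depth 32
  - 44.2.174.118/31 clear@31
  Q 123.28.85.170: descend 01111011000111000101010110101010 ; hops seen [H1] ; pick H1
  add 0.0.0.0/0 -> H0 at depth 0
  - 123.28.85.170/32 clear@32
  add 0.0.0.0/0 -> H0 at depth 0
  add 0.0.0.0/0 -> H1 at depth 0
  Q 244.67.144.241: descend ε ; hops seen [H1] ; pick H1
  add 123.28.85.170/32 -> H0 at depth 32
  Q 47.110.28.51: descend 001011 ; hops seen [H1] ; pick H1
  Q 123.28.85.170: descend 01111011000111000101010110101010 ; hops seen [H1,H0] ; pick H0
  Q 59.28.85.170: descend 001 ; hops seen [H1] ; pick H1
  add 44.2.174.119/32 -> H1 at depth 32
  Q 44.2.174.119: descend 00101100000000101010111001110111 ; hops seen [H1,H1] ; pick H1
  Q 123.28.85.170: descend 01111011000111000101010110101010 ; hops seen [H1,H0] ; pick H0
  add 123.28.85.170/32 -> H1 at depth 32
  add 40.0.0.0/5 -> H0 at depth 5
  add 123.28.64.0/19 -> H2 at depth 19
  add 44.0.0.0/12 -> H2 at depth 12
  Q 44.2.174.119: descend 00101100000000101010111001110111 ; hops seen [H1,H0,H2,H1] ; pick H1
  Q 185.124.199.27: descend ε ; hops seen [H1] ; pick H1
  Q 123.28.85.170: descend 01111011000111000101010110101010 ; hops seen [H1,H2,H1] ; pick H1
  add 44.2.160.0/20 -> H2 at depth 20
  add 123.0.0.0/8 -> H1 at depth 8

== LOOKUPS ==
["H1","H1","H1","H0","H1","H1","H0","H1","H1","H1"]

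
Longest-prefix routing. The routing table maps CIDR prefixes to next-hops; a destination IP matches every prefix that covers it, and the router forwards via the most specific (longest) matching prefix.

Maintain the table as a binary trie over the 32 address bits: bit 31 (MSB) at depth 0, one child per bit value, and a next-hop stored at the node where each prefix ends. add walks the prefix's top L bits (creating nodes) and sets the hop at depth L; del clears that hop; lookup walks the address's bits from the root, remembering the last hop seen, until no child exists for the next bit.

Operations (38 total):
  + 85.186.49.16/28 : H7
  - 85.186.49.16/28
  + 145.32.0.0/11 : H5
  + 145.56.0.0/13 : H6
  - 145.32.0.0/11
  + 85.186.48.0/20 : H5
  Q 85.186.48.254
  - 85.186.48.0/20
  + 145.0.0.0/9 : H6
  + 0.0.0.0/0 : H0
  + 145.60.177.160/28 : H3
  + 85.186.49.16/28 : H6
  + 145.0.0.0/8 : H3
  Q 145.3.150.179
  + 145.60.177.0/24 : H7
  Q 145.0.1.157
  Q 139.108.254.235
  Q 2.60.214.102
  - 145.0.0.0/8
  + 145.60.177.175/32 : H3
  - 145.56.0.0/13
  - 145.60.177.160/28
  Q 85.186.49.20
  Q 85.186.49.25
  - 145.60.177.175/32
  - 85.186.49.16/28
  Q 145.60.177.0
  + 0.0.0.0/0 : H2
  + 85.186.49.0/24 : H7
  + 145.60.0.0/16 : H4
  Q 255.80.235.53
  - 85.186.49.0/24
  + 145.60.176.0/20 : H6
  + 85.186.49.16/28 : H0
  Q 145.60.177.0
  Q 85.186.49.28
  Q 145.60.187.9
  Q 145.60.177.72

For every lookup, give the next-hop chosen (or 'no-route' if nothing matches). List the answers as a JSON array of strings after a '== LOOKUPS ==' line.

Apply in order:
  add 85.186.49.16/28 -> H7 at depth 28
  - 85.186.49.16/28 clear@28
  add 145.32.0.0/11 -> H5 at depth 11
  add 145.56.0.0/13 -> H6 at depth 13
  - 145.32.0.0/11 clear@11
  add 85.186.48.0/20 -> H5 at depth 20
  Q 85.186.48.254: descend 01010101101110100011000 ; hops seen [H5] ; pick H5
  - 85.186.48.0/20 clear@20
  add 145.0.0.0/9 -> H6 at depth 9
  add 0.0.0.0/0 -> H0 at depth 0
  add 145.60.177.160/28 -> H3 at depth 28
  add 85.186.49.16/28 -> H6 at depth 28
  add 145.0.0.0/8 -> H3 at depth 8
  Q 145.3.150.179: descend 1001000100 ; hops seen [H0,H3,H6] ; pick H6
  add 145.60.177.0/24 -> H7 at depth 24
  Q 145.0.1.157: descend 1001000100 ; hops seen [H0,H3,H6] ; pick H6
  Q 139.108.254.235: descend 100 ; hops seen [H0] ; pick H0
  Q 2.60.214.102: descend 0 ; hops seen [H0] ; pick H0
  - 145.0.0.0/8 clear@8
  add 145.60.177.175/32 -> H3 at depth 32
  - 145.56.0.0/13 clear@13
  - 145.60.177.160/28 clear@28
  Q 85.186.49.20: descend 0101010110111010001100010001 ; hops seen [H0,H6] ; pick H6
  Q 85.186.49.25: descend 0101010110111010001100010001 ; hops seen [H0,H6] ; pick H6
  - 145.60.177.175/32 clear@32
  - 85.186.49.16/28 clear@28
  Q 145.60.177.0: descend 100100010011110010110001 ; hops seen [H0,H6,H7] ; pick H7
  add 0.0.0.0/0 -> H2 at depth 0
  add 85.186.49.0/24 -> H7 at depth 24
  add 145.60.0.0/16 -> H4 at depth 16
  Q 255.80.235.53: descend 1 ; hops seen [H2] ; pick H2
  - 85.186.49.0/24 clear@24
  add 145.60.176.0/20 -> H6 at depth 20
  add 85.186.49.16/28 -> H0 at depth 28
  Q 145.60.177.0: descend 100100010011110010110001 ; hops seen [H2,H6,H4,H6,H7] ; pick H7
  Q 85.186.49.28: descend 0101010110111010001100010001 ; hops seen [H2,H0] ; pick H0
  Q 145.60.187.9: descend 10010001001111001011 ; hops seen [H2,H6,H4,H6] ; pick H6
  Q 145.60.177.72: descend 100100010011110010110001 ; hops seen [H2,H6,H4,H6,H7] ; pick H7

== LOOKUPS ==
["H5","H6","H6","H0","H0","H6","H6","H7","H2","H7","H0","H6","H7"]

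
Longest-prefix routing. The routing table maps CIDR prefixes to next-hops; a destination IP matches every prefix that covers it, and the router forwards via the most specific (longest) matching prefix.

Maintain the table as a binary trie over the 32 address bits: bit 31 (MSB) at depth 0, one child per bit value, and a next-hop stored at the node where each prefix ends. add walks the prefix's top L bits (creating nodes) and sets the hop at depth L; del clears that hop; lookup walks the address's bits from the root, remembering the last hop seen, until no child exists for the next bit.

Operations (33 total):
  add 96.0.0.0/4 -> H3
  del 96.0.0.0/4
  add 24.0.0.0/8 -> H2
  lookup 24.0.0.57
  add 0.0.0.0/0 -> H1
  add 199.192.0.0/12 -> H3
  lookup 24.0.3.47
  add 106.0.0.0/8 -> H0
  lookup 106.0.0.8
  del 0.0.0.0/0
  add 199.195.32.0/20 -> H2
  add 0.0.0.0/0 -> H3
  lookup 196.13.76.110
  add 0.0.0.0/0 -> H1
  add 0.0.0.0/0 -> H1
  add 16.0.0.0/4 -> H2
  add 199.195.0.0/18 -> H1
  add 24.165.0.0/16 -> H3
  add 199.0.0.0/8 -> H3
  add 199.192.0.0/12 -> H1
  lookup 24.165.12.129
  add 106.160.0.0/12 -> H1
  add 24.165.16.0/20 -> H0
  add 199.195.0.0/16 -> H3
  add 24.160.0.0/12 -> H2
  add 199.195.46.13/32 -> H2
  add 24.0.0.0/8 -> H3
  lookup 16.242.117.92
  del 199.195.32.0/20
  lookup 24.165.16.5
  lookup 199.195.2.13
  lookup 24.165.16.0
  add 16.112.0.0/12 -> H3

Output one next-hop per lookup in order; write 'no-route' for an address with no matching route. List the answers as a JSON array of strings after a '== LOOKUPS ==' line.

Apply in order:
  add 96.0.0.0/4 -> H3 at depth 4
  del 96.0.0.0/4 (clear depth 4)
  add 24.0.0.0/8 -> H2 at depth 8
  Q 24.0.0.57: descend 00011000 ; hops seen [H2] ; pick H2
  add 0.0.0.0/0 -> H1 at depth 0
  add 199.192.0.0/12 -> H3 at depth 12
  Q 24.0.3.47: descend 00011000 ; hops seen [H1,H2] ; pick H2
  add 106.0.0.0/8 -> H0 at depth 8
  Q 106.0.0.8: descend 01101010 ; hops seen [H1,H0] ; pick H0
  del 0.0.0.0/0 (clear depth 0)
  add 199.195.32.0/20 -> H2 at depth 20
  add 0.0.0.0/0 -> H3 at depth 0
  Q 196.13.76.110: descend 110001 ; hops seen [H3] ; pick H3
  add 0.0.0.0/0 -> H1 at depth 0
  add 0.0.0.0/0 -> H1 at depth 0
  add 16.0.0.0/4 -> H2 at depth 4
  add 199.195.0.0/18 -> H1 at depth 18
  add 24.165.0.0/16 -> H3 at depth 16
  add 199.0.0.0/8 -> H3 at depth 8
  add 199.192.0.0/12 -> H1 at depth 12
  Q 24.165.12.129: descend 0001100010100101 ; hops seen [H1,H2,H2,H3] ; pick H3
  add 106.160.0.0/12 -> H1 at depth 12
  add 24.165.16.0/20 -> H0 at depth 20
  add 199.195.0.0/16 -> H3 at depth 16
  add 24.160.0.0/12 -> H2 at depth 12
  add 199.195.46.13/32 -> H2 at depth 32
  add 24.0.0.0/8 -> H3 at depth 8
  Q 16.242.117.92: descend 0001 ; hops seen [H1,H2] ; pick H2
  del 199.195.32.0/20 (clear depth 20)
  Q 24.165.16.5: descend 00011000101001010001 ; hops seen [H1,H2,H3,H2,H3,H0] ; pick H0
  Q 199.195.2.13: descend 110001111100001100 ; hops seen [H1,H3,H1,H3,H1] ; pick H1
  Q 24.165.16.0: descend 00011000101001010001 ; hops seen [H1,H2,H3,H2,H3,H0] ; pick H0
  add 16.112.0.0/12 -> H3 at depth 12

== LOOKUPS ==
["H2","H2","H0","H3","H3","H2","H0","H1","H0"]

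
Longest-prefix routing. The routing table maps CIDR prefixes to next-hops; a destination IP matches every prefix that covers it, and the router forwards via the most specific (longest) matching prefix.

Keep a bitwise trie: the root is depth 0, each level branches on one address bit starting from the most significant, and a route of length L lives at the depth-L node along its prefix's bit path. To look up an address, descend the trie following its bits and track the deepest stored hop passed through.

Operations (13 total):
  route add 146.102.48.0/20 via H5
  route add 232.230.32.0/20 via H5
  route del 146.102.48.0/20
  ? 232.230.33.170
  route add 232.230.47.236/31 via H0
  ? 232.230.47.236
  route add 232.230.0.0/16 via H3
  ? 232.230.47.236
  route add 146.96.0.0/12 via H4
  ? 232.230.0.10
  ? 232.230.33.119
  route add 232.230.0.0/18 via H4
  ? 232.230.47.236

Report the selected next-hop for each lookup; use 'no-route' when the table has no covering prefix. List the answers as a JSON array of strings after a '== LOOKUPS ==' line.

Apply in order:
  add 146.102.48.0/20 -> H5 at depth 20
  add 232.230.32.0/20 -> H5 at depth 20
  del 146.102.48.0/20 (clear depth 20)
  lookup 232.230.33.170: bits 11101000111001100010 walk d0:-→d1:-→d2:-→d3:-→d4:-→d5:-→d6:-→d7:-→d8:-→d9:-→d10:-→d11:-→d12:-→d13:-→d14:-→d15:-→d16:-→d17:-→d18:-→d19:-→d20:H5 -> H5
  add 232.230.47.236/31 -> H0 at depth 31
  lookup 232.230.47.236: bits 1110100011100110001011111110110 walk d0:-→d1:-→d2:-→d3:-→d4:-→d5:-→d6:-→d7:-→d8:-→d9:-→d10:-→d11:-→d12:-→d13:-→d14:-→d15:-→d16:-→d17:-→d18:-→d19:-→d20:H5→d21:-→d22:-→d23:-→d24:-→d25:-→d26:-→d27:-→d28:-→d29:-→d30:-→d31:H0 -> H0
  add 232.230.0.0/16 -> H3 at depth 16
  lookup 232.230.47.236: bits 1110100011100110001011111110110 walk d0:-→d1:-→d2:-→d3:-→d4:-→d5:-→d6:-→d7:-→d8:-→d9:-→d10:-→d11:-→d12:-→d13:-→d14:-→d15:-→d16:H3→d17:-→d18:-→d19:-→d20:H5→d21:-→d22:-→d23:-→d24:-→d25:-→d26:-→d27:-→d28:-→d29:-→d30:-→d31:H0 -> H0
  add 146.96.0.0/12 -> H4 at depth 12
  lookup 232.230.0.10: bits 111010001110011000 walk d0:-→d1:-→d2:-→d3:-→d4:-→d5:-→d6:-→d7:-→d8:-→d9:-→d10:-→d11:-→d12:-→d13:-→d14:-→d15:-→d16:H3→d17:-→d18:- -> H3
  lookup 232.230.33.119: bits 11101000111001100010 walk d0:-→d1:-→d2:-→d3:-→d4:-→d5:-→d6:-→d7:-→d8:-→d9:-→d10:-→d11:-→d12:-→d13:-→d14:-→d15:-→d16:H3→d17:-→d18:-→d19:-→d20:H5 -> H5
  add 232.230.0.0/18 -> H4 at depth 18
  lookup 232.230.47.236: bits 1110100011100110001011111110110 walk d0:-→d1:-→d2:-→d3:-→d4:-→d5:-→d6:-→d7:-→d8:-→d9:-→d10:-→d11:-→d12:-→d13:-→d14:-→d15:-→d16:H3→d17:-→d18:H4→d19:-→d20:H5→d21:-→d22:-→d23:-→d24:-→d25:-→d26:-→d27:-→d28:-→d29:-→d30:-→d31:H0 -> H0

== LOOKUPS ==
["H5","H0","H0","H3","H5","H0"]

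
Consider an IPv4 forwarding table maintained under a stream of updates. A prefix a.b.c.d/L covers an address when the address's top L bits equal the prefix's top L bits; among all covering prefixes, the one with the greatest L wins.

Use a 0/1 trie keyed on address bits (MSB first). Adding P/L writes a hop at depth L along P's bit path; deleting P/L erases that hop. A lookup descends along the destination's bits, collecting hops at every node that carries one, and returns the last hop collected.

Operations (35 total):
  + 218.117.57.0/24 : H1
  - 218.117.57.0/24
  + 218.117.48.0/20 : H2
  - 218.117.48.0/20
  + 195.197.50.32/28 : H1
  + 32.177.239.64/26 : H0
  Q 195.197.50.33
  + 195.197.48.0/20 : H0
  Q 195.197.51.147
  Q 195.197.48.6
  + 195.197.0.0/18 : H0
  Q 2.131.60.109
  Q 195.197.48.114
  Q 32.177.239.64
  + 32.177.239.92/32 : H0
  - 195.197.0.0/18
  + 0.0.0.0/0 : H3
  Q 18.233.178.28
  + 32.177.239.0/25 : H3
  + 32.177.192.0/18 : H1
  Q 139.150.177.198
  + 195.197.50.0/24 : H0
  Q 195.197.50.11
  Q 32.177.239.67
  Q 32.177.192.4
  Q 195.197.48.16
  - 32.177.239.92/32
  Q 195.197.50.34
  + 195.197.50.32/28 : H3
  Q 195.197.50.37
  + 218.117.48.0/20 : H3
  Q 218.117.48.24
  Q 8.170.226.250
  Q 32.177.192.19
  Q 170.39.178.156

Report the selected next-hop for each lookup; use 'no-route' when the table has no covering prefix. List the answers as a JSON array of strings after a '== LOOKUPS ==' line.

Apply in order:
  + 218.117.57.0/24 (H1) depth=24
  del 218.117.57.0/24 (clear depth 24)
  + 218.117.48.0/20 (H2) depth=20
  del 218.117.48.0/20 (clear depth 20)
  + 195.197.50.32/28 (H1) depth=28
  + 32.177.239.64/26 (H0) depth=26
  lookup 195.197.50.33: bits 1100001111000101001100100010 walk d0:-→d1:-→d2:-→d3:-→d4:-→d5:-→d6:-→d7:-→d8:-→d9:-→d10:-→d11:-→d12:-→d13:-→d14:-→d15:-→d16:-→d17:-→d18:-→d19:-→d20:-→d21:-→d22:-→d23:-→d24:-→d25:-→d26:-→d27:-→d28:H1 -> H1
  + 195.197.48.0/20 (H0) depth=20
  lookup 195.197.51.147: bits 11000011110001010011001 walk d0:-→d1:-→d2:-→d3:-→d4:-→d5:-→d6:-→d7:-→d8:-→d9:-→d10:-→d11:-→d12:-→d13:-→d14:-→d15:-→d16:-→d17:-→d18:-→d19:-→d20:H0→d21:-→d22:-→d23:- -> H0
  lookup 195.197.48.6: bits 1100001111000101001100 walk d0:-→d1:-→d2:-→d3:-→d4:-→d5:-→d6:-→d7:-→d8:-→d9:-→d10:-→d11:-→d12:-→d13:-→d14:-→d15:-→d16:-→d17:-→d18:-→d19:-→d20:H0→d21:-→d22:- -> H0
  + 195.197.0.0/18 (H0) depth=18
  lookup 2.131.60.109: bits 00 walk d0:-→d1:-→d2:- -> no-route
  lookup 195.197.48.114: bits 1100001111000101001100 walk d0:-→d1:-→d2:-→d3:-→d4:-→d5:-→d6:-→d7:-→d8:-→d9:-→d10:-→d11:-→d12:-→d13:-→d14:-→d15:-→d16:-→d17:-→d18:H0→d19:-→d20:H0→d21:-→d22:- -> H0
  lookup 32.177.239.64: bits 00100000101100011110111101 walk d0:-→d1:-→d2:-→d3:-→d4:-→d5:-→d6:-→d7:-→d8:-→d9:-→d10:-→d11:-→d12:-→d13:-→d14:-→d15:-→d16:-→d17:-→d18:-→d19:-→d20:-→d21:-→d22:-→d23:-→d24:-→d25:-→d26:H0 -> H0
  + 32.177.239.92/32 (H0) depth=32
  del 195.197.0.0/18 (clear depth 18)
  + 0.0.0.0/0 (H3) depth=0
  lookup 18.233.178.28: bits 00 walk d0:H3→d1:-→d2:- -> H3
  + 32.177.239.0/25 (H3) depth=25
  + 32.177.192.0/18 (H1) depth=18
  lookup 139.150.177.198: bits 1 walk d0:H3→d1:- -> H3
  + 195.197.50.0/24 (H0) depth=24
  lookup 195.197.50.11: bits 11000011110001010011001000 walk d0:H3→d1:-→d2:-→d3:-→d4:-→d5:-→d6:-→d7:-→d8:-→d9:-→d10:-→d11:-→d12:-→d13:-→d14:-→d15:-→d16:-→d17:-→d18:-→d19:-→d20:H0→d21:-→d22:-→d23:-→d24:H0→d25:-→d26:- -> H0
  lookup 32.177.239.67: bits 001000001011000111101111010 walk d0:H3→d1:-→d2:-→d3:-→d4:-→d5:-→d6:-→d7:-→d8:-→d9:-→d10:-→d11:-→d12:-→d13:-→d14:-→d15:-→d16:-→d17:-→d18:H1→d19:-→d20:-→d21:-→d22:-→d23:-→d24:-→d25:H3→d26:H0→d27:- -> H0
  lookup 32.177.192.4: bits 001000001011000111 walk d0:H3→d1:-→d2:-→d3:-→d4:-→d5:-→d6:-→d7:-→d8:-→d9:-→d10:-→d11:-→d12:-→d13:-→d14:-→d15:-→d16:-→d17:-→d18:H1 -> H1
  lookup 195.197.48.16: bits 1100001111000101001100 walk d0:H3→d1:-→d2:-→d3:-→d4:-→d5:-→d6:-→d7:-→d8:-→d9:-→d10:-→d11:-→d12:-→d13:-→d14:-→d15:-→d16:-→d17:-→d18:-→d19:-→d20:H0→d21:-→d22:- -> H0
  del 32.177.239.92/32 (clear depth 32)
  lookup 195.197.50.34: bits 1100001111000101001100100010 walk d0:H3→d1:-→d2:-→d3:-→d4:-→d5:-→d6:-→d7:-→d8:-→d9:-→d10:-→d11:-→d12:-→d13:-→d14:-→d15:-→d16:-→d17:-→d18:-→d19:-→d20:H0→d21:-→d22:-→d23:-→d24:H0→d25:-→d26:-→d27:-→d28:H1 -> H1
  + 195.197.50.32/28 (H3) depth=28
  lookup 195.197.50.37: bits 1100001111000101001100100010 walk d0:H3→d1:-→d2:-→d3:-→d4:-→d5:-→d6:-→d7:-→d8:-→d9:-→d10:-→d11:-→d12:-→d13:-→d14:-→d15:-→d16:-→d17:-→d18:-→d19:-→d20:H0→d21:-→d22:-→d23:-→d24:H0→d25:-→d26:-→d27:-→d28:H3 -> H3
  + 218.117.48.0/20 (H3) depth=20
  lookup 218.117.48.24: bits 11011010011101010011 walk d0:H3→d1:-→d2:-→d3:-→d4:-→d5:-→d6:-→d7:-→d8:-→d9:-→d10:-→d11:-→d12:-→d13:-→d14:-→d15:-→d16:-→d17:-→d18:-→d19:-→d20:H3 -> H3
  lookup 8.170.226.250: bits 00 walk d0:H3→d1:-→d2:- -> H3
  lookup 32.177.192.19: bits 001000001011000111 walk d0:H3→d1:-→d2:-→d3:-→d4:-→d5:-→d6:-→d7:-→d8:-→d9:-→d10:-→d11:-→d12:-→d13:-→d14:-→d15:-→d16:-→d17:-→d18:H1 -> H1
  lookup 170.39.178.156: bits 1 walk d0:H3→d1:- -> H3

== LOOKUPS ==
["H1","H0","H0","no-route","H0","H0","H3","H3","H0","H0","H1","H0","H1","H3","H3","H3","H1","H3"]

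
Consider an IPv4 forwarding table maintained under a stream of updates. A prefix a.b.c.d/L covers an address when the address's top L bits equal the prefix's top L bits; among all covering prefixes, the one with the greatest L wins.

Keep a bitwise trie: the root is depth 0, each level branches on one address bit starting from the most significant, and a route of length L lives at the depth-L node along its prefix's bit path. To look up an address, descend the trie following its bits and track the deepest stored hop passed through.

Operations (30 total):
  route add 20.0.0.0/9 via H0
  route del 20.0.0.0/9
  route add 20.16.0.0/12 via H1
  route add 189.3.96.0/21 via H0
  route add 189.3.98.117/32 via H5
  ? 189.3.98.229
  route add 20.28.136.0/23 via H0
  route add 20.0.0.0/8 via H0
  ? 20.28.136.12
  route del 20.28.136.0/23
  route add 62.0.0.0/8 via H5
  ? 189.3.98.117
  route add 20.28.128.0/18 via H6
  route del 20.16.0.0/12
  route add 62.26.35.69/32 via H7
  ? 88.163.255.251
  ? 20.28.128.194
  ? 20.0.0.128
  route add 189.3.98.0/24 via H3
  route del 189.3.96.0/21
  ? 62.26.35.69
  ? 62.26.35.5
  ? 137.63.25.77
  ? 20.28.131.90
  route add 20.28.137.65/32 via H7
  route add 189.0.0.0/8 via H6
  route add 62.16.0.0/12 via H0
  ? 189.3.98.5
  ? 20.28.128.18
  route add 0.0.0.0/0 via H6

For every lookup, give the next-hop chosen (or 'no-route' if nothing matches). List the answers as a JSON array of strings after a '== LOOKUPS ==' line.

Process each operation:
  + 20.0.0.0/9 (H0) depth=9
  - 20.0.0.0/9 clear@9
  + 20.16.0.0/12 (H1) depth=12
  + 189.3.96.0/21 (H0) depth=21
  + 189.3.98.117/32 (H5) depth=32
  ? 189.3.98.229  path d0:-→d1:-→d2:-→d3:-→d4:-→d5:-→d6:-→d7:-→d8:-→d9:-→d10:-→d11:-→d12:-→d13:-→d14:-→d15:-→d16:-→d17:-→d18:-→d19:-→d20:-→d21:H0→d22:-→d23:-→d24:-  best=H0
  + 20.28.136.0/23 (H0) depth=23
  + 20.0.0.0/8 (H0) depth=8
  ? 20.28.136.12  path d0:-→d1:-→d2:-→d3:-→d4:-→d5:-→d6:-→d7:-→d8:H0→d9:-→d10:-→d11:-→d12:H1→d13:-→d14:-→d15:-→d16:-→d17:-→d18:-→d19:-→d20:-→d21:-→d22:-→d23:H0  best=H0
  - 20.28.136.0/23 clear@23
  + 62.0.0.0/8 (H5) depth=8
  ? 189.3.98.117  path d0:-→d1:-→d2:-→d3:-→d4:-→d5:-→d6:-→d7:-→d8:-→d9:-→d10:-→d11:-→d12:-→d13:-→d14:-→d15:-→d16:-→d17:-→d18:-→d19:-→d20:-→d21:H0→d22:-→d23:-→d24:-→d25:-→d26:-→d27:-→d28:-→d29:-→d30:-→d31:-→d32:H5  best=H5
  + 20.28.128.0/18 (H6) depth=18
  - 20.16.0.0/12 clear@12
  + 62.26.35.69/32 (H7) depth=32
  ? 88.163.255.251  path d0:-→d1:-  best=no-route
  ? 20.28.128.194  path d0:-→d1:-→d2:-→d3:-→d4:-→d5:-→d6:-→d7:-→d8:H0→d9:-→d10:-→d11:-→d12:-→d13:-→d14:-→d15:-→d16:-→d17:-→d18:H6→d19:-→d20:-  best=H6
  ? 20.0.0.128  path d0:-→d1:-→d2:-→d3:-→d4:-→d5:-→d6:-→d7:-→d8:H0→d9:-→d10:-→d11:-  best=H0
  + 189.3.98.0/24 (H3) depth=24
  - 189.3.96.0/21 clear@21
  ? 62.26.35.69  path d0:-→d1:-→d2:-→d3:-→d4:-→d5:-→d6:-→d7:-→d8:H5→d9:-→d10:-→d11:-→d12:-→d13:-→d14:-→d15:-→d16:-→d17:-→d18:-→d19:-→d20:-→d21:-→d22:-→d23:-→d24:-→d25:-→d26:-→d27:-→d28:-→d29:-→d30:-→d31:-→d32:H7  best=H7
  ? 62.26.35.5  path d0:-→d1:-→d2:-→d3:-→d4:-→d5:-→d6:-→d7:-→d8:H5→d9:-→d10:-→d11:-→d12:-→d13:-→d14:-→d15:-→d16:-→d17:-→d18:-→d19:-→d20:-→d21:-→d22:-→d23:-→d24:-→d25:-  best=H5
  ? 137.63.25.77  path d0:-→d1:-→d2:-  best=no-route
  ? 20.28.131.90  path d0:-→d1:-→d2:-→d3:-→d4:-→d5:-→d6:-→d7:-→d8:H0→d9:-→d10:-→d11:-→d12:-→d13:-→d14:-→d15:-→d16:-→d17:-→d18:H6→d19:-→d20:-  best=H6
  + 20.28.137.65/32 (H7) depth=32
  + 189.0.0.0/8 (H6) depth=8
  + 62.16.0.0/12 (H0) depth=12
  ? 189.3.98.5  path d0:-→d1:-→d2:-→d3:-→d4:-→d5:-→d6:-→d7:-→d8:H6→d9:-→d10:-→d11:-→d12:-→d13:-→d14:-→d15:-→d16:-→d17:-→d18:-→d19:-→d20:-→d21:-→d22:-→d23:-→d24:H3→d25:-  best=H3
  ? 20.28.128.18  path d0:-→d1:-→d2:-→d3:-→d4:-→d5:-→d6:-→d7:-→d8:H0→d9:-→d10:-→d11:-→d12:-→d13:-→d14:-→d15:-→d16:-→d17:-→d18:H6→d19:-→d20:-  best=H6
  + 0.0.0.0/0 (H6) depth=0

== LOOKUPS ==
["H0","H0","H5","no-route","H6","H0","H7","H5","no-route","H6","H3","H6"]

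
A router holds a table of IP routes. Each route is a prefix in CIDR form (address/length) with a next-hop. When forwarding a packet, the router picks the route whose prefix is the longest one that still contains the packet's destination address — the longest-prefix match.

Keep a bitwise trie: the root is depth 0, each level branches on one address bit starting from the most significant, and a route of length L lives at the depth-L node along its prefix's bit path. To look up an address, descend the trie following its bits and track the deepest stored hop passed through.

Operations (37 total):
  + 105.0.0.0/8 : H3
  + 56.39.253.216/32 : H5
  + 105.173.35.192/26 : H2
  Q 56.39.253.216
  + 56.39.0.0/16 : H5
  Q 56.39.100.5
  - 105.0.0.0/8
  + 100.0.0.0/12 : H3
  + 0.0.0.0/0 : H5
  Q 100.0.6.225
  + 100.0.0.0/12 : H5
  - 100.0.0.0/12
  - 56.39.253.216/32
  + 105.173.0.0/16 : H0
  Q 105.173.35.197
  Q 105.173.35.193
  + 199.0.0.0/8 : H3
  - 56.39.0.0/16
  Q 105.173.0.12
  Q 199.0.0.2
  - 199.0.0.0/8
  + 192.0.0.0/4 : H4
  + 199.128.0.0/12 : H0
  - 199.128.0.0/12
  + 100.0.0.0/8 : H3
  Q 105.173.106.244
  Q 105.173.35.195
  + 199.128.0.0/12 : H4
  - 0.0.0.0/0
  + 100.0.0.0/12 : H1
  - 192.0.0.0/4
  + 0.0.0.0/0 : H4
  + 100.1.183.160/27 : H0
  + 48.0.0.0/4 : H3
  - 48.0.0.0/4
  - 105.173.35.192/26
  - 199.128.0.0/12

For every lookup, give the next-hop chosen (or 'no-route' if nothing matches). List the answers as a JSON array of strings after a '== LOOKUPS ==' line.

Apply in order:
  + 105.0.0.0/8 (H3) depth=8
  + 56.39.253.216/32 (H5) depth=32
  + 105.173.35.192/26 (H2) depth=26
  Q 56.39.253.216: descend 00111000001001111111110111011000 ; hops seen [H5] ; pick H5
  + 56.39.0.0/16 (H5) depth=16
  Q 56.39.100.5: descend 0011100000100111 ; hops seen [H5] ; pick H5
  - 105.0.0.0/8 clear@8
  + 100.0.0.0/12 (H3) depth=12
  + 0.0.0.0/0 (H5) depth=0
  Q 100.0.6.225: descend 011001000000 ; hops seen [H5,H3] ; pick H3
  + 100.0.0.0/12 (H5) depth=12
  - 100.0.0.0/12 clear@12
  - 56.39.253.216/32 clear@32
  + 105.173.0.0/16 (H0) depth=16
  Q 105.173.35.197: descend 01101001101011010010001111 ; hops seen [H5,H0,H2] ; pick H2
  Q 105.173.35.193: descend 01101001101011010010001111 ; hops seen [H5,H0,H2] ; pick H2
  + 199.0.0.0/8 (H3) depth=8
  - 56.39.0.0/16 clear@16
  Q 105.173.0.12: descend 011010011010110100 ; hops seen [H5,H0] ; pick H0
  Q 199.0.0.2: descend 11000111 ; hops seen [H5,H3] ; pick H3
  - 199.0.0.0/8 clear@8
  + 192.0.0.0/4 (H4) depth=4
  + 199.128.0.0/12 (H0) depth=12
  - 199.128.0.0/12 clear@12
  + 100.0.0.0/8 (H3) depth=8
  Q 105.173.106.244: descend 01101001101011010 ; hops seen [H5,H0] ; pick H0
  Q 105.173.35.195: descend 01101001101011010010001111 ; hops seen [H5,H0,H2] ; pick H2
  + 199.128.0.0/12 (H4) depth=12
  - 0.0.0.0/0 clear@0
  + 100.0.0.0/12 (H1) depth=12
  - 192.0.0.0/4 clear@4
  + 0.0.0.0/0 (H4) depth=0
  + 100.1.183.160/27 (H0) depth=27
  + 48.0.0.0/4 (H3) depth=4
  - 48.0.0.0/4 clear@4
  - 105.173.35.192/26 clear@26
  - 199.128.0.0/12 clear@12

== LOOKUPS ==
["H5","H5","H3","H2","H2","H0","H3","H0","H2"]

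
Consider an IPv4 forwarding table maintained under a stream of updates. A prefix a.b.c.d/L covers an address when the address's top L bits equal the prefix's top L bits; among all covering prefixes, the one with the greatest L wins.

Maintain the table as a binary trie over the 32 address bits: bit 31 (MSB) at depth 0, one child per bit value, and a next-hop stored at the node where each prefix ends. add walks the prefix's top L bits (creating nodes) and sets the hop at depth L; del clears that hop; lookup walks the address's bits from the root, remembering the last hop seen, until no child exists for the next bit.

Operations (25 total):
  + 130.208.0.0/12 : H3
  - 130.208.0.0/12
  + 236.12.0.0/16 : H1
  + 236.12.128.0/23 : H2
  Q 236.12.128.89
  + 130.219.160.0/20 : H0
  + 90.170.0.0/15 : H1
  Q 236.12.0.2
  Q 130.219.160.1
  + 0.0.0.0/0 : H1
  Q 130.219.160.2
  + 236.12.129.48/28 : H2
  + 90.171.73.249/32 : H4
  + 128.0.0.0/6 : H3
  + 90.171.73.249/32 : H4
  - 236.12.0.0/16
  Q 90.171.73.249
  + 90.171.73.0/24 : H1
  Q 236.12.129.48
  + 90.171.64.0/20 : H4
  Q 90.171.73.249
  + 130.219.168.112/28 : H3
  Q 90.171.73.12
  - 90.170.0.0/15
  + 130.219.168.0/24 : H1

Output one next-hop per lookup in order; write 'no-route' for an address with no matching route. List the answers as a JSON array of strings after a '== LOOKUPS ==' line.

Apply in order:
  + 130.208.0.0/12 (H3) depth=12
  del 130.208.0.0/12 (clear depth 12)
  + 236.12.0.0/16 (H1) depth=16
  + 236.12.128.0/23 (H2) depth=23
  ? 236.12.128.89  path d0:-→d1:-→d2:-→d3:-→d4:-→d5:-→d6:-→d7:-→d8:-→d9:-→d10:-→d11:-→d12:-→d13:-→d14:-→d15:-→d16:H1→d17:-→d18:-→d19:-→d20:-→d21:-→d22:-→d23:H2  best=H2
  + 130.219.160.0/20 (H0) depth=20
  + 90.170.0.0/15 (H1) depth=15
  ? 236.12.0.2  path d0:-→d1:-→d2:-→d3:-→d4:-→d5:-→d6:-→d7:-→d8:-→d9:-→d10:-→d11:-→d12:-→d13:-→d14:-→d15:-→d16:H1  best=H1
  ? 130.219.160.1  path d0:-→d1:-→d2:-→d3:-→d4:-→d5:-→d6:-→d7:-→d8:-→d9:-→d10:-→d11:-→d12:-→d13:-→d14:-→d15:-→d16:-→d17:-→d18:-→d19:-→d20:H0  best=H0
  + 0.0.0.0/0 (H1) depth=0
  ? 130.219.160.2  path d0:H1→d1:-→d2:-→d3:-→d4:-→d5:-→d6:-→d7:-→d8:-→d9:-→d10:-→d11:-→d12:-→d13:-→d14:-→d15:-→d16:-→d17:-→d18:-→d19:-→d20:H0  best=H0
  + 236.12.129.48/28 (H2) depth=28
  + 90.171.73.249/32 (H4) depth=32
  + 128.0.0.0/6 (H3) depth=6
  + 90.171.73.249/32 (H4) depth=32
  del 236.12.0.0/16 (clear depth 16)
  ? 90.171.73.249  path d0:H1→d1:-→d2:-→d3:-→d4:-→d5:-→d6:-→d7:-→d8:-→d9:-→d10:-→d11:-→d12:-→d13:-→d14:-→d15:H1→d16:-→d17:-→d18:-→d19:-→d20:-→d21:-→d22:-→d23:-→d24:-→d25:-→d26:-→d27:-→d28:-→d29:-→d30:-→d31:-→d32:H4  best=H4
  + 90.171.73.0/24 (H1) depth=24
  ? 236.12.129.48  path d0:H1→d1:-→d2:-→d3:-→d4:-→d5:-→d6:-→d7:-→d8:-→d9:-→d10:-→d11:-→d12:-→d13:-→d14:-→d15:-→d16:-→d17:-→d18:-→d19:-→d20:-→d21:-→d22:-→d23:H2→d24:-→d25:-→d26:-→d27:-→d28:H2  best=H2
  + 90.171.64.0/20 (H4) depth=20
  ? 90.171.73.249  path d0:H1→d1:-→d2:-→d3:-→d4:-→d5:-→d6:-→d7:-→d8:-→d9:-→d10:-→d11:-→d12:-→d13:-→d14:-→d15:H1→d16:-→d17:-→d18:-→d19:-→d20:H4→d21:-→d22:-→d23:-→d24:H1→d25:-→d26:-→d27:-→d28:-→d29:-→d30:-→d31:-→d32:H4  best=H4
  + 130.219.168.112/28 (H3) depth=28
  ? 90.171.73.12  path d0:H1→d1:-→d2:-→d3:-→d4:-→d5:-→d6:-→d7:-→d8:-→d9:-→d10:-→d11:-→d12:-→d13:-→d14:-→d15:H1→d16:-→d17:-→d18:-→d19:-→d20:H4→d21:-→d22:-→d23:-→d24:H1  best=H1
  del 90.170.0.0/15 (clear depth 15)
  + 130.219.168.0/24 (H1) depth=24

== LOOKUPS ==
["H2","H1","H0","H0","H4","H2","H4","H1"]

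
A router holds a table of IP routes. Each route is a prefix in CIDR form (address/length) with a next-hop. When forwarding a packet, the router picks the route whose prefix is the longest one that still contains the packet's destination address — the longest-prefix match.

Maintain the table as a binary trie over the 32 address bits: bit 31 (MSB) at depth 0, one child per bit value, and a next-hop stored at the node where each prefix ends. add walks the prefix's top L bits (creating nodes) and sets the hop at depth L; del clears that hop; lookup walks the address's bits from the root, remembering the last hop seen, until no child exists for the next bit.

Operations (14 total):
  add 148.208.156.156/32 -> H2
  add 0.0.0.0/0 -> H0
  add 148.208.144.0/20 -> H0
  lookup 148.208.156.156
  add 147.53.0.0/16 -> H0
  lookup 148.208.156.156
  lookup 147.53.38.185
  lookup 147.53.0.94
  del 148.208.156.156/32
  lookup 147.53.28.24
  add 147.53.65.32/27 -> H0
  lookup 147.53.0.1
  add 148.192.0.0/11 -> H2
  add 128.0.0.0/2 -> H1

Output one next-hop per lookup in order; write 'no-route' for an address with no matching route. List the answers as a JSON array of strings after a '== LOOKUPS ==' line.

Apply in order:
  + 148.208.156.156/32 (H2) depth=32
  + 0.0.0.0/0 (H0) depth=0
  + 148.208.144.0/20 (H0) depth=20
  ? 148.208.156.156  path d0:H0→d1:-→d2:-→d3:-→d4:-→d5:-→d6:-→d7:-→d8:-→d9:-→d10:-→d11:-→d12:-→d13:-→d14:-→d15:-→d16:-→d17:-→d18:-→d19:-→d20:H0→d21:-→d22:-→d23:-→d24:-→d25:-→d26:-→d27:-→d28:-→d29:-→d30:-→d31:-→d32:H2  best=H2
  + 147.53.0.0/16 (H0) depth=16
  ? 148.208.156.156  path d0:H0→d1:-→d2:-→d3:-→d4:-→d5:-→d6:-→d7:-→d8:-→d9:-→d10:-→d11:-→d12:-→d13:-→d14:-→d15:-→d16:-→d17:-→d18:-→d19:-→d20:H0→d21:-→d22:-→d23:-→d24:-→d25:-→d26:-→d27:-→d28:-→d29:-→d30:-→d31:-→d32:H2  best=H2
  ? 147.53.38.185  path d0:H0→d1:-→d2:-→d3:-→d4:-→d5:-→d6:-→d7:-→d8:-→d9:-→d10:-→d11:-→d12:-→d13:-→d14:-→d15:-→d16:H0  best=H0
  ? 147.53.0.94  path d0:H0→d1:-→d2:-→d3:-→d4:-→d5:-→d6:-→d7:-→d8:-→d9:-→d10:-→d11:-→d12:-→d13:-→d14:-→d15:-→d16:H0  best=H0
  del 148.208.156.156/32 (clear depth 32)
  ? 147.53.28.24  path d0:H0→d1:-→d2:-→d3:-→d4:-→d5:-→d6:-→d7:-→d8:-→d9:-→d10:-→d11:-→d12:-→d13:-→d14:-→d15:-→d16:H0  best=H0
  + 147.53.65.32/27 (H0) depth=27
  ? 147.53.0.1  path d0:H0→d1:-→d2:-→d3:-→d4:-→d5:-→d6:-→d7:-→d8:-→d9:-→d10:-→d11:-→d12:-→d13:-→d14:-→d15:-→d16:H0→d17:-  best=H0
  + 148.192.0.0/11 (H2) depth=11
  + 128.0.0.0/2 (H1) depth=2

== LOOKUPS ==
["H2","H2","H0","H0","H0","H0"]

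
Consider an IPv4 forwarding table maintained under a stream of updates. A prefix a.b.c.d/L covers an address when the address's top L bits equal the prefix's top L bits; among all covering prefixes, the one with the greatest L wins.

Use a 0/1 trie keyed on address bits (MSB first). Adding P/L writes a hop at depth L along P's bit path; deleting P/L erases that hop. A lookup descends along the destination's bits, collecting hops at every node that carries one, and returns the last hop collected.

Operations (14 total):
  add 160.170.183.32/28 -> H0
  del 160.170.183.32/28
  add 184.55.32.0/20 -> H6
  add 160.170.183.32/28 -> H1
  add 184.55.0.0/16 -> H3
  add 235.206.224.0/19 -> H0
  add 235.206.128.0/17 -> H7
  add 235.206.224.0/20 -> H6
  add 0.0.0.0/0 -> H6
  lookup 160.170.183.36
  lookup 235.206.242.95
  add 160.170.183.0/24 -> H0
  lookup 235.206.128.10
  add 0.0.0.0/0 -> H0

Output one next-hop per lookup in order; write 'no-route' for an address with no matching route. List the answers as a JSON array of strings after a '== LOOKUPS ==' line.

Apply in order:
  + 160.170.183.32/28 (H0) depth=28
  - 160.170.183.32/28 clear@28
  + 184.55.32.0/20 (H6) depth=20
  + 160.170.183.32/28 (H1) depth=28
  + 184.55.0.0/16 (H3) depth=16
  + 235.206.224.0/19 (H0) depth=19
  + 235.206.128.0/17 (H7) depth=17
  + 235.206.224.0/20 (H6) depth=20
  + 0.0.0.0/0 (H6) depth=0
  lookup 160.170.183.36: bits 1010000010101010101101110010 walk d0:H6→d1:-→d2:-→d3:-→d4:-→d5:-→d6:-→d7:-→d8:-→d9:-→d10:-→d11:-→d12:-→d13:-→d14:-→d15:-→d16:-→d17:-→d18:-→d19:-→d20:-→d21:-→d22:-→d23:-→d24:-→d25:-→d26:-→d27:-→d28:H1 -> H1
  lookup 235.206.242.95: bits 1110101111001110111 walk d0:H6→d1:-→d2:-→d3:-→d4:-→d5:-→d6:-→d7:-→d8:-→d9:-→d10:-→d11:-→d12:-→d13:-→d14:-→d15:-→d16:-→d17:H7→d18:-→d19:H0 -> H0
  + 160.170.183.0/24 (H0) depth=24
  lookup 235.206.128.10: bits 11101011110011101 walk d0:H6→d1:-→d2:-→d3:-→d4:-→d5:-→d6:-→d7:-→d8:-→d9:-→d10:-→d11:-→d12:-→d13:-→d14:-→d15:-→d16:-→d17:H7 -> H7
  + 0.0.0.0/0 (H0) depth=0

== LOOKUPS ==
["H1","H0","H7"]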